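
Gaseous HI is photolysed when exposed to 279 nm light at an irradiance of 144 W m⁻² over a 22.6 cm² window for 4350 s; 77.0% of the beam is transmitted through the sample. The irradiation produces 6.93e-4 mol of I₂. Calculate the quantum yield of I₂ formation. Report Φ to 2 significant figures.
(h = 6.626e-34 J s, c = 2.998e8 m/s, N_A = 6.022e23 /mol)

Photon energy at 279 nm: hc/λ = (6.626e-34)(2.998e8)/(279e-9) = 7.120e-19 J.
Energy delivered: (144 W m⁻²)(22.6e-4 m²)(4350 s) = 1416 J.
Photons incident: 1416 / 7.120e-19 = 1.989e21, i.e. 1.989e21/6.022e23 = 0.003303 mol.
Fraction absorbed: 1 − 77.0/100 = 0.2300.
Photons absorbed: 0.2300 × 0.003303 = 7.597e-4 mol.
Φ = 6.93e-4 mol / 7.597e-4 mol photons = 0.91.

Φ = 0.91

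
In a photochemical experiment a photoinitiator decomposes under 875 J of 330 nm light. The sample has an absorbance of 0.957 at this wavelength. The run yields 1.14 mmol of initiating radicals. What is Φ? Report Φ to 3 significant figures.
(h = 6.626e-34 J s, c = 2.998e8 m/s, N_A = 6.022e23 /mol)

Product: 1.14 mmol = 0.00114 mol.
Photon energy at 330 nm: hc/λ = (6.626e-34)(2.998e8)/(330e-9) = 6.020e-19 J.
Photons incident: 875 / 6.020e-19 = 1.453e21, i.e. 1.453e21/6.022e23 = 0.002413 mol.
Fraction absorbed: 1 − 10^(−0.957) = 0.8896.
Photons absorbed: 0.8896 × 0.002413 = 0.002147 mol.
Φ = 0.00114 mol / 0.002147 mol photons = 0.531.

Φ = 0.531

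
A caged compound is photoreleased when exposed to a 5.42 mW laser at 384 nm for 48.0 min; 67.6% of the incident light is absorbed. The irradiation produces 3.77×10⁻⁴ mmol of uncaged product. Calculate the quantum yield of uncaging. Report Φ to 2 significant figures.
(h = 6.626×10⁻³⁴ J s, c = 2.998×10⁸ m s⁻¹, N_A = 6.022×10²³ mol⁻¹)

Product: 3.77×10⁻⁴ mmol = 3.77×10⁻⁷ mol.
Photon energy at 384 nm: hc/λ = (6.626×10⁻³⁴)(2.998×10⁸)/(384×10⁻⁹) = 5.173×10⁻¹⁹ J.
Energy delivered: (5.42 mW)(2880 s) = 15.61 J.
Photons incident: 15.61 / 5.173×10⁻¹⁹ = 3.018×10¹⁹, i.e. 3.018×10¹⁹/6.022×10²³ = 5.012×10⁻⁵ mol.
Photons absorbed: 0.676 × 5.012×10⁻⁵ = 3.388×10⁻⁵ mol.
Φ = 3.77×10⁻⁷ mol / 3.388×10⁻⁵ mol photons = 0.011.

Φ = 0.011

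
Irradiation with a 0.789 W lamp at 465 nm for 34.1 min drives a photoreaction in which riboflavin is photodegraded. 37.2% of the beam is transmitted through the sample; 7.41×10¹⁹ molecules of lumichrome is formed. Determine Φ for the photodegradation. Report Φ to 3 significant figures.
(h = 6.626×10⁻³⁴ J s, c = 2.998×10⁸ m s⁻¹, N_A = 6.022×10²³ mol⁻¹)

Φ = 0.0312

Product: 7.41×10¹⁹ / 6.022×10²³ = 1.230×10⁻⁴ mol.
Photon energy at 465 nm: hc/λ = (6.626×10⁻³⁴)(2.998×10⁸)/(465×10⁻⁹) = 4.272×10⁻¹⁹ J.
Energy delivered: (0.789 W)(2046 s) = 1614 J.
Photons incident: 1614 / 4.272×10⁻¹⁹ = 3.778×10²¹, i.e. 3.778×10²¹/6.022×10²³ = 0.006274 mol.
Fraction absorbed: 1 − 37.2/100 = 0.6280.
Photons absorbed: 0.6280 × 0.006274 = 0.003940 mol.
Φ = 1.230×10⁻⁴ mol / 0.003940 mol photons = 0.0312.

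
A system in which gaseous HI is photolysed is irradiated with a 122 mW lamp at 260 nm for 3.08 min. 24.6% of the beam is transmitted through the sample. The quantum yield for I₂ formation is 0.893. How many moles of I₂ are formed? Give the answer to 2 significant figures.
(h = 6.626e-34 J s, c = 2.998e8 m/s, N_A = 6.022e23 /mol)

Photon energy at 260 nm: hc/λ = (6.626e-34)(2.998e8)/(260e-9) = 7.640e-19 J.
Energy delivered: (122 mW)(184.8 s) = 22.55 J.
Photons incident: 22.55 / 7.640e-19 = 2.952e19, i.e. 2.952e19/6.022e23 = 4.902e-5 mol.
Fraction absorbed: 1 − 24.6/100 = 0.7540.
Photons absorbed: 0.7540 × 4.902e-5 = 3.696e-5 mol.
Product: Φ × n_abs = 0.893 × 3.696e-5 = 3.301e-5 mol.

3.3e-5 mol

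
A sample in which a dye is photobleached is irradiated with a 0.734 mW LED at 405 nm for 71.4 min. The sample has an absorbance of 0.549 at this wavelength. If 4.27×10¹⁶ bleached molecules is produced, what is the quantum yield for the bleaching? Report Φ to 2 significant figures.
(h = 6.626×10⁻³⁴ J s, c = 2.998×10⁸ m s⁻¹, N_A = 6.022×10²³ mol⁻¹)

Φ = 0.0093

Product: 4.27×10¹⁶ / 6.022×10²³ = 7.091×10⁻⁸ mol.
Photon energy at 405 nm: hc/λ = (6.626×10⁻³⁴)(2.998×10⁸)/(405×10⁻⁹) = 4.905×10⁻¹⁹ J.
Energy delivered: (0.734 mW)(4284 s) = 3.144 J.
Photons incident: 3.144 / 4.905×10⁻¹⁹ = 6.410×10¹⁸, i.e. 6.410×10¹⁸/6.022×10²³ = 1.064×10⁻⁵ mol.
Fraction absorbed: 1 − 10^(−0.549) = 0.7175.
Photons absorbed: 0.7175 × 1.064×10⁻⁵ = 7.634×10⁻⁶ mol.
Φ = 7.091×10⁻⁸ mol / 7.634×10⁻⁶ mol photons = 0.0093.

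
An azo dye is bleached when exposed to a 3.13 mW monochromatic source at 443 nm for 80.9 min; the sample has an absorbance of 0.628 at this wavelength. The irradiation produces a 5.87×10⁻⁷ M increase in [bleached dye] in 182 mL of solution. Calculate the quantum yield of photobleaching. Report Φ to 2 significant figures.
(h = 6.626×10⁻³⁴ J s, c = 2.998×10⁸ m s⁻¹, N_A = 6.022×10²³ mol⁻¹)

Product: (5.87×10⁻⁷ M)(0.182 L) = 1.068×10⁻⁷ mol.
Photon energy at 443 nm: hc/λ = (6.626×10⁻³⁴)(2.998×10⁸)/(443×10⁻⁹) = 4.484×10⁻¹⁹ J.
Energy delivered: (3.13 mW)(4854 s) = 15.19 J.
Photons incident: 15.19 / 4.484×10⁻¹⁹ = 3.388×10¹⁹, i.e. 3.388×10¹⁹/6.022×10²³ = 5.626×10⁻⁵ mol.
Fraction absorbed: 1 − 10^(−0.628) = 0.7645.
Photons absorbed: 0.7645 × 5.626×10⁻⁵ = 4.301×10⁻⁵ mol.
Φ = 1.068×10⁻⁷ mol / 4.301×10⁻⁵ mol photons = 0.0025.

Φ = 0.0025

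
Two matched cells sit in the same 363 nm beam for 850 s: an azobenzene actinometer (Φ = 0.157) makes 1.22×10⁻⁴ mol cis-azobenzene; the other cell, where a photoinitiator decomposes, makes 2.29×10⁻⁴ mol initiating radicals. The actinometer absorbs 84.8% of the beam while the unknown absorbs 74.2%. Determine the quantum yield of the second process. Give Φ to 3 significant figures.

Photons absorbed by the actinometer: 1.22×10⁻⁴ / 0.157 = 7.771×10⁻⁴ mol.
Incident flux: 7.771×10⁻⁴ / 0.848 = 9.164×10⁻⁴ einstein.
Absorbed by unknown: 0.742 × 9.164×10⁻⁴ = 6.800×10⁻⁴ mol.
Φ(unknown) = 2.29×10⁻⁴ / 6.800×10⁻⁴ = 0.337.

Φ = 0.337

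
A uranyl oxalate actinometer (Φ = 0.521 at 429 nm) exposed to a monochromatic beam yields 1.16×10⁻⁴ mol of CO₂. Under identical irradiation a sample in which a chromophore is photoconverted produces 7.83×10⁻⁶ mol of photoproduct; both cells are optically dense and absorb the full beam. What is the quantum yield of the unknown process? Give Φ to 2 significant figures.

Photons absorbed by the actinometer: 1.16×10⁻⁴ / 0.521 = 2.226×10⁻⁴ mol.
Φ(unknown) = 7.83×10⁻⁶ / 2.226×10⁻⁴ = 0.035.

Φ = 0.035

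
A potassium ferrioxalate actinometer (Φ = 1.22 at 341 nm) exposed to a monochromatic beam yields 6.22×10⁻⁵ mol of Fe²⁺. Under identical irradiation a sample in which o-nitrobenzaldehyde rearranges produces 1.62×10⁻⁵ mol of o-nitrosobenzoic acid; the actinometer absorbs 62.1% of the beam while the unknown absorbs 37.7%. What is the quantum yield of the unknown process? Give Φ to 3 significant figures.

Photons absorbed by the actinometer: 6.22×10⁻⁵ / 1.22 = 5.098×10⁻⁵ mol.
Incident flux: 5.098×10⁻⁵ / 0.621 = 8.209×10⁻⁵ einstein.
Absorbed by unknown: 0.377 × 8.209×10⁻⁵ = 3.095×10⁻⁵ mol.
Φ(unknown) = 1.62×10⁻⁵ / 3.095×10⁻⁵ = 0.523.

Φ = 0.523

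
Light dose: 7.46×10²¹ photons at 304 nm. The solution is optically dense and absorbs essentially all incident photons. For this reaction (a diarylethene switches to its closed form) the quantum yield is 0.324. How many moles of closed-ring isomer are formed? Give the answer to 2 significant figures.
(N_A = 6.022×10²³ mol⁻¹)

0.0040 mol

Moles of photons: 7.46×10²¹ / 6.022×10²³ = 0.01239 mol.
Product: Φ × n_abs = 0.324 × 0.01239 = 0.004014 mol.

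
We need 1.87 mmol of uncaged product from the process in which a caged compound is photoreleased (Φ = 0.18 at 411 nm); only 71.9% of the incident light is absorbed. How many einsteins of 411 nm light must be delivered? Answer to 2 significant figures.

0.014 einstein

Product: 1.87 mmol = 0.00187 mol.
Photons that must be absorbed: 0.00187 / 0.18 = 0.01039 mol.
Incident photons needed: 0.01039 / 0.719 = 0.01445 mol.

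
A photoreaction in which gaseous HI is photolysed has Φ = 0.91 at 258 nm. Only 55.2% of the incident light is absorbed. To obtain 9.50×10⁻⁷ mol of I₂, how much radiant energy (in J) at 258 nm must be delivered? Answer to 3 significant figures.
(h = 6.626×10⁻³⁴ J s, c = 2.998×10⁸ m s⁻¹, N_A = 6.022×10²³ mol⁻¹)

0.877 J

Photons that must be absorbed: 9.50×10⁻⁷ / 0.91 = 1.044×10⁻⁶ mol.
Incident photons needed: 1.044×10⁻⁶ / 0.552 = 1.891×10⁻⁶ mol.
Photon energy: hc/λ = 7.700×10⁻¹⁹ J; per mole, 4.637×10⁵ J mol⁻¹.
Energy required: 1.891×10⁻⁶ × 4.637×10⁵ = 0.877 J.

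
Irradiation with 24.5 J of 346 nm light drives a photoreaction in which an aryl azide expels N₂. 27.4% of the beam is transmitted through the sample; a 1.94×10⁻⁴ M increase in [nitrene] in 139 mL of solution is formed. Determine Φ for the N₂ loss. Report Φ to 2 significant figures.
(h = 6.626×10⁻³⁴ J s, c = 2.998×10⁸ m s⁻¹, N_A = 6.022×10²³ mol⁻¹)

Φ = 0.52

Product: (1.94×10⁻⁴ M)(0.139 L) = 2.697×10⁻⁵ mol.
Photon energy at 346 nm: hc/λ = (6.626×10⁻³⁴)(2.998×10⁸)/(346×10⁻⁹) = 5.741×10⁻¹⁹ J.
Photons incident: 24.5 / 5.741×10⁻¹⁹ = 4.268×10¹⁹, i.e. 4.268×10¹⁹/6.022×10²³ = 7.087×10⁻⁵ mol.
Fraction absorbed: 1 − 27.4/100 = 0.7260.
Photons absorbed: 0.7260 × 7.087×10⁻⁵ = 5.145×10⁻⁵ mol.
Φ = 2.697×10⁻⁵ mol / 5.145×10⁻⁵ mol photons = 0.52.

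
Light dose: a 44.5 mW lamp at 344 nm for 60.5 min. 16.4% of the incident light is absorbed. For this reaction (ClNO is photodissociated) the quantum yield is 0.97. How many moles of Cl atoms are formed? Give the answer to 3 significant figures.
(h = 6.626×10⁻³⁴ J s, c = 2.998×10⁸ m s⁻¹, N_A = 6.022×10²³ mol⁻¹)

Photon energy at 344 nm: hc/λ = (6.626×10⁻³⁴)(2.998×10⁸)/(344×10⁻⁹) = 5.775×10⁻¹⁹ J.
Energy delivered: (44.5 mW)(3630 s) = 161.5 J.
Photons incident: 161.5 / 5.775×10⁻¹⁹ = 2.797×10²⁰, i.e. 2.797×10²⁰/6.022×10²³ = 4.645×10⁻⁴ mol.
Photons absorbed: 0.164 × 4.645×10⁻⁴ = 7.618×10⁻⁵ mol.
Product: Φ × n_abs = 0.97 × 7.618×10⁻⁵ = 7.389×10⁻⁵ mol.

7.39×10⁻⁵ mol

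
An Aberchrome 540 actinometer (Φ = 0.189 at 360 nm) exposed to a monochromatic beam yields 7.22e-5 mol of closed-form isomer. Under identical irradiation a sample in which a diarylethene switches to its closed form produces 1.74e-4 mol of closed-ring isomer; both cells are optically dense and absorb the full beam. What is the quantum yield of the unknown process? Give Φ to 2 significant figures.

Photons absorbed by the actinometer: 7.22e-5 / 0.189 = 3.820e-4 mol.
Φ(unknown) = 1.74e-4 / 3.820e-4 = 0.46.

Φ = 0.46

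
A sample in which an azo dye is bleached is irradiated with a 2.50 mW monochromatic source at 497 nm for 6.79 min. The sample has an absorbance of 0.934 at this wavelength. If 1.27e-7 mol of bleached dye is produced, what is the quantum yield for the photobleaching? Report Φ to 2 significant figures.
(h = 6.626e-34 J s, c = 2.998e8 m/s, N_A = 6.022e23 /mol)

Photon energy at 497 nm: hc/λ = (6.626e-34)(2.998e8)/(497e-9) = 3.997e-19 J.
Energy delivered: (2.50 mW)(407.4 s) = 1.019 J.
Photons incident: 1.019 / 3.997e-19 = 2.549e18, i.e. 2.549e18/6.022e23 = 4.233e-6 mol.
Fraction absorbed: 1 − 10^(−0.934) = 0.8836.
Photons absorbed: 0.8836 × 4.233e-6 = 3.740e-6 mol.
Φ = 1.27e-7 mol / 3.740e-6 mol photons = 0.034.

Φ = 0.034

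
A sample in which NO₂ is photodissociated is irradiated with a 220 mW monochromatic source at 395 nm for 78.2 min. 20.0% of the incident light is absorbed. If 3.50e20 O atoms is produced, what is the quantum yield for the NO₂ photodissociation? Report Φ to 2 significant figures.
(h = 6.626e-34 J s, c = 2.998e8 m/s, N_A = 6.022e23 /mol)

Product: 3.50e20 / 6.022e23 = 5.812e-4 mol.
Photon energy at 395 nm: hc/λ = (6.626e-34)(2.998e8)/(395e-9) = 5.029e-19 J.
Energy delivered: (220 mW)(4692 s) = 1032 J.
Photons incident: 1032 / 5.029e-19 = 2.052e21, i.e. 2.052e21/6.022e23 = 0.003408 mol.
Photons absorbed: 0.200 × 0.003408 = 6.816e-4 mol.
Φ = 5.812e-4 mol / 6.816e-4 mol photons = 0.85.

Φ = 0.85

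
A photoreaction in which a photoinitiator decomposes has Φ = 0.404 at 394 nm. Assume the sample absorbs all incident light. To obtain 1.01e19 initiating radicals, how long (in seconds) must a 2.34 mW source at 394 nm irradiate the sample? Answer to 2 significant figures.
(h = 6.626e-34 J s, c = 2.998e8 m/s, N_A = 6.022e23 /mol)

t ≈ 5400 s

Product: 1.01e19 / 6.022e23 = 1.677e-5 mol.
Photons that must be absorbed: 1.677e-5 / 0.404 = 4.151e-5 mol.
Photon energy: hc/λ = 5.042e-19 J; per mole, 3.036e5 J mol⁻¹.
Energy required: 4.151e-5 × 3.036e5 = 12.60 J.
Time: 12.60 J / 0.00234 W = 5400 s.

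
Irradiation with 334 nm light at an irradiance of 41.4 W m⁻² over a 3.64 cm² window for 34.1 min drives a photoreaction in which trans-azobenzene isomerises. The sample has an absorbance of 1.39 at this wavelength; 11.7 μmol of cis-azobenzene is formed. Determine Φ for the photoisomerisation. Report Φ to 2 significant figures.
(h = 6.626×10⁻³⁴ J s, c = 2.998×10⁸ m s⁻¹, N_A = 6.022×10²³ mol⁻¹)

Product: 11.7 μmol = 1.17×10⁻⁵ mol.
Photon energy at 334 nm: hc/λ = (6.626×10⁻³⁴)(2.998×10⁸)/(334×10⁻⁹) = 5.948×10⁻¹⁹ J.
Energy delivered: (41.4 W m⁻²)(3.64×10⁻⁴ m²)(2046 s) = 30.83 J.
Photons incident: 30.83 / 5.948×10⁻¹⁹ = 5.183×10¹⁹, i.e. 5.183×10¹⁹/6.022×10²³ = 8.607×10⁻⁵ mol.
Fraction absorbed: 1 − 10^(−1.39) = 0.9593.
Photons absorbed: 0.9593 × 8.607×10⁻⁵ = 8.257×10⁻⁵ mol.
Φ = 1.17×10⁻⁵ mol / 8.257×10⁻⁵ mol photons = 0.14.

Φ = 0.14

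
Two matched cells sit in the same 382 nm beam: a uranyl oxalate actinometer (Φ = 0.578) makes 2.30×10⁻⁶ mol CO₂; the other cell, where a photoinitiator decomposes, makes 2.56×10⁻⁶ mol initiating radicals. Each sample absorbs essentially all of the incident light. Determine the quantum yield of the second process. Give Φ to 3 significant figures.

Φ = 0.643

Photons absorbed by the actinometer: 2.30×10⁻⁶ / 0.578 = 3.979×10⁻⁶ mol.
Φ(unknown) = 2.56×10⁻⁶ / 3.979×10⁻⁶ = 0.643.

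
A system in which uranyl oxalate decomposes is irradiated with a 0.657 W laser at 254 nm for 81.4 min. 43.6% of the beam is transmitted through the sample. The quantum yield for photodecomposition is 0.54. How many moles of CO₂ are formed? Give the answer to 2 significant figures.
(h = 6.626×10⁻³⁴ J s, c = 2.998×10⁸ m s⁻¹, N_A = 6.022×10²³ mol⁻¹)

0.0021 mol

Photon energy at 254 nm: hc/λ = (6.626×10⁻³⁴)(2.998×10⁸)/(254×10⁻⁹) = 7.821×10⁻¹⁹ J.
Energy delivered: (0.657 W)(4884 s) = 3209 J.
Photons incident: 3209 / 7.821×10⁻¹⁹ = 4.103×10²¹, i.e. 4.103×10²¹/6.022×10²³ = 0.006813 mol.
Fraction absorbed: 1 − 43.6/100 = 0.5640.
Photons absorbed: 0.5640 × 0.006813 = 0.003843 mol.
Product: Φ × n_abs = 0.54 × 0.003843 = 0.002075 mol.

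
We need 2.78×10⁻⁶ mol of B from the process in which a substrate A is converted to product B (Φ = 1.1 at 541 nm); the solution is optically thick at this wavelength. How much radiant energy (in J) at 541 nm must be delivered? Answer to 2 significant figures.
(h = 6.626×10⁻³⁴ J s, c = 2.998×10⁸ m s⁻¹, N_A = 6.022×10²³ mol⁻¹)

Photons that must be absorbed: 2.78×10⁻⁶ / 1.1 = 2.527×10⁻⁶ mol.
Photon energy: hc/λ = 3.672×10⁻¹⁹ J; per mole, 2.211×10⁵ J mol⁻¹.
Energy required: 2.527×10⁻⁶ × 2.211×10⁵ = 0.56 J.

0.56 J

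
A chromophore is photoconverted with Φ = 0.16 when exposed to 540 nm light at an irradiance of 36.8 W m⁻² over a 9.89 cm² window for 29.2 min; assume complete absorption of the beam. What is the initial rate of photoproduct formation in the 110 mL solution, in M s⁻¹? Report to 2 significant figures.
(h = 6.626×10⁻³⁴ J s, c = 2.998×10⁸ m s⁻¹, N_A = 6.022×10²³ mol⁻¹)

Photon energy at 540 nm: hc/λ = (6.626×10⁻³⁴)(2.998×10⁸)/(540×10⁻⁹) = 3.679×10⁻¹⁹ J.
Energy delivered: (36.8 W m⁻²)(9.89×10⁻⁴ m²)(1752 s) = 63.76 J.
Photons incident: 63.76 / 3.679×10⁻¹⁹ = 1.733×10²⁰, i.e. 1.733×10²⁰/6.022×10²³ = 2.878×10⁻⁴ mol.
Product formed: 0.16 × 2.878×10⁻⁴ = 4.605×10⁻⁵ mol.
Rate: 4.605×10⁻⁵ mol / (1752 s × 0.11 L) = 2.4×10⁻⁷ M s⁻¹.

2.4×10⁻⁷ M s⁻¹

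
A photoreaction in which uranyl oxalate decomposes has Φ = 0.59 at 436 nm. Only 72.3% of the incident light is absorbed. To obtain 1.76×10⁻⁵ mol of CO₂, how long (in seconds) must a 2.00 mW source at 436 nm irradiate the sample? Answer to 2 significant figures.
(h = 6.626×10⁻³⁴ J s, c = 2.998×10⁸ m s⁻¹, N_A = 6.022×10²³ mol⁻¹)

Photons that must be absorbed: 1.76×10⁻⁵ / 0.59 = 2.983×10⁻⁵ mol.
Incident photons needed: 2.983×10⁻⁵ / 0.723 = 4.126×10⁻⁵ mol.
Photon energy: hc/λ = 4.556×10⁻¹⁹ J; per mole, 2.744×10⁵ J mol⁻¹.
Energy required: 4.126×10⁻⁵ × 2.744×10⁵ = 11.32 J.
Time: 11.32 J / 0.002 W = 5700 s.

t ≈ 5700 s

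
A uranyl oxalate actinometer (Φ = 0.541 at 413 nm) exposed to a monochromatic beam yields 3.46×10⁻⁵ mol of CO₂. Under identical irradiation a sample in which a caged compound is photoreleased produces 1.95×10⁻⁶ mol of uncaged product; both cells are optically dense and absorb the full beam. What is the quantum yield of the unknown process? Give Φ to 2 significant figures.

Photons absorbed by the actinometer: 3.46×10⁻⁵ / 0.541 = 6.396×10⁻⁵ mol.
Φ(unknown) = 1.95×10⁻⁶ / 6.396×10⁻⁵ = 0.030.

Φ = 0.030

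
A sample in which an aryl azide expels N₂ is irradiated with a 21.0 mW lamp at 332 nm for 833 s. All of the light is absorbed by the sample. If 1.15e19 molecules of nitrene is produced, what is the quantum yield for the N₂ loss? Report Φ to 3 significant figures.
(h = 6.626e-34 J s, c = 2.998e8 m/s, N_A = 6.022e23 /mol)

Product: 1.15e19 / 6.022e23 = 1.910e-5 mol.
Photon energy at 332 nm: hc/λ = (6.626e-34)(2.998e8)/(332e-9) = 5.983e-19 J.
Energy delivered: (21.0 mW)(833 s) = 17.49 J.
Photons incident: 17.49 / 5.983e-19 = 2.923e19, i.e. 2.923e19/6.022e23 = 4.854e-5 mol.
Φ = 1.910e-5 mol / 4.854e-5 mol photons = 0.393.

Φ = 0.393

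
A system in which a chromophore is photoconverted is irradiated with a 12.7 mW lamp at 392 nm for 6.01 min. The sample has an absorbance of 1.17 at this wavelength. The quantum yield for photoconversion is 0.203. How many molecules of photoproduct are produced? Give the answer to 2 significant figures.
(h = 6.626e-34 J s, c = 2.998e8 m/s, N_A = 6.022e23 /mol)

Photon energy at 392 nm: hc/λ = (6.626e-34)(2.998e8)/(392e-9) = 5.068e-19 J.
Energy delivered: (12.7 mW)(360.6 s) = 4.580 J.
Photons incident: 4.580 / 5.068e-19 = 9.037e18, i.e. 9.037e18/6.022e23 = 1.501e-5 mol.
Fraction absorbed: 1 − 10^(−1.17) = 0.9324.
Photons absorbed: 0.9324 × 1.501e-5 = 1.400e-5 mol.
Product: Φ × n_abs = 0.203 × 1.400e-5 = 2.842e-6 mol.
As a count: 2.842e-6 × 6.022e23 = 1.7e18.

1.7e18 molecules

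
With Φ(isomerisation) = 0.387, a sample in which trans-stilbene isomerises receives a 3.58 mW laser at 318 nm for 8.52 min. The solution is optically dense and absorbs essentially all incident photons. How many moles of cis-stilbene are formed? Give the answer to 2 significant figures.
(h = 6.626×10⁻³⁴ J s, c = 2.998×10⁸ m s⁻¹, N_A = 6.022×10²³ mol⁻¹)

Photon energy at 318 nm: hc/λ = (6.626×10⁻³⁴)(2.998×10⁸)/(318×10⁻⁹) = 6.247×10⁻¹⁹ J.
Energy delivered: (3.58 mW)(511.2 s) = 1.830 J.
Photons incident: 1.830 / 6.247×10⁻¹⁹ = 2.929×10¹⁸, i.e. 2.929×10¹⁸/6.022×10²³ = 4.864×10⁻⁶ mol.
Product: Φ × n_abs = 0.387 × 4.864×10⁻⁶ = 1.882×10⁻⁶ mol.

1.9×10⁻⁶ mol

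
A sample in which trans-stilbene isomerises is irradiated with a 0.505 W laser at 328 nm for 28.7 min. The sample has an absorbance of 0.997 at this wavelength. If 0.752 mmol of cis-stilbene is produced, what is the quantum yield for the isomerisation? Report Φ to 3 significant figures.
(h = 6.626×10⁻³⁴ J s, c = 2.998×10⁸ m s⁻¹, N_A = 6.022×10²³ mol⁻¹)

Product: 0.752 mmol = 7.52×10⁻⁴ mol.
Photon energy at 328 nm: hc/λ = (6.626×10⁻³⁴)(2.998×10⁸)/(328×10⁻⁹) = 6.056×10⁻¹⁹ J.
Energy delivered: (0.505 W)(1722 s) = 869.6 J.
Photons incident: 869.6 / 6.056×10⁻¹⁹ = 1.436×10²¹, i.e. 1.436×10²¹/6.022×10²³ = 0.002385 mol.
Fraction absorbed: 1 − 10^(−0.997) = 0.8993.
Photons absorbed: 0.8993 × 0.002385 = 0.002145 mol.
Φ = 7.52×10⁻⁴ mol / 0.002145 mol photons = 0.351.

Φ = 0.351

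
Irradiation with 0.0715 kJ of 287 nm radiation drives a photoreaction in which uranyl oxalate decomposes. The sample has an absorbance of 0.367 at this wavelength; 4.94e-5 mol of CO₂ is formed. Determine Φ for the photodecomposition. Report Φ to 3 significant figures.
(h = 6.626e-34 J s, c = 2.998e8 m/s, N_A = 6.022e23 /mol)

Photon energy at 287 nm: hc/λ = (6.626e-34)(2.998e8)/(287e-9) = 6.922e-19 J.
Incident energy: 0.0715 kJ = 71.5 J.
Photons incident: 71.5 / 6.922e-19 = 1.033e20, i.e. 1.033e20/6.022e23 = 1.715e-4 mol.
Fraction absorbed: 1 − 10^(−0.367) = 0.5705.
Photons absorbed: 0.5705 × 1.715e-4 = 9.784e-5 mol.
Φ = 4.94e-5 mol / 9.784e-5 mol photons = 0.505.

Φ = 0.505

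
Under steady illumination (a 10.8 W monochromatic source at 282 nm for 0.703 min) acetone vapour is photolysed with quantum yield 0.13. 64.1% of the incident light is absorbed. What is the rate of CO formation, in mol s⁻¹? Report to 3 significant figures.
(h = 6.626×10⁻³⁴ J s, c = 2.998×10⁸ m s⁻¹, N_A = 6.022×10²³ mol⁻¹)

2.12×10⁻⁶ mol s⁻¹

Photon energy at 282 nm: hc/λ = (6.626×10⁻³⁴)(2.998×10⁸)/(282×10⁻⁹) = 7.044×10⁻¹⁹ J.
Energy delivered: (10.8 W)(42.18 s) = 455.5 J.
Photons incident: 455.5 / 7.044×10⁻¹⁹ = 6.466×10²⁰, i.e. 6.466×10²⁰/6.022×10²³ = 0.001074 mol.
Photons absorbed: 0.641 × 0.001074 = 6.884×10⁻⁴ mol.
Product formed: 0.13 × 6.884×10⁻⁴ = 8.949×10⁻⁵ mol.
Rate: 8.949×10⁻⁵ / 42.18 s = 2.12×10⁻⁶ mol s⁻¹.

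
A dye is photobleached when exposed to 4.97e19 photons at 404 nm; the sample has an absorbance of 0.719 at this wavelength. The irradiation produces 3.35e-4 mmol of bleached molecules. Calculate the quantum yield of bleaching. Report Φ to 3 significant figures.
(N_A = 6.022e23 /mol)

Product: 3.35e-4 mmol = 3.35e-7 mol.
Moles of photons: 4.97e19 / 6.022e23 = 8.253e-5 mol.
Fraction absorbed: 1 − 10^(−0.719) = 0.8090.
Photons absorbed: 0.8090 × 8.253e-5 = 6.677e-5 mol.
Φ = 3.35e-7 mol / 6.677e-5 mol photons = 0.00502.

Φ = 0.00502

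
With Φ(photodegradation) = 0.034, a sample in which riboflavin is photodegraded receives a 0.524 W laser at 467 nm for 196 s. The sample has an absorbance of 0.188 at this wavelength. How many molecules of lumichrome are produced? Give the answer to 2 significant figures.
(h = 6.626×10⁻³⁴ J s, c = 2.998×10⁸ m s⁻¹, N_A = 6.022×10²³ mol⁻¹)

2.9×10¹⁸ molecules

Photon energy at 467 nm: hc/λ = (6.626×10⁻³⁴)(2.998×10⁸)/(467×10⁻⁹) = 4.254×10⁻¹⁹ J.
Energy delivered: (0.524 W)(196 s) = 102.7 J.
Photons incident: 102.7 / 4.254×10⁻¹⁹ = 2.414×10²⁰, i.e. 2.414×10²⁰/6.022×10²³ = 4.009×10⁻⁴ mol.
Fraction absorbed: 1 − 10^(−0.188) = 0.3514.
Photons absorbed: 0.3514 × 4.009×10⁻⁴ = 1.409×10⁻⁴ mol.
Product: Φ × n_abs = 0.034 × 1.409×10⁻⁴ = 4.791×10⁻⁶ mol.
As a count: 4.791×10⁻⁶ × 6.022×10²³ = 2.9×10¹⁸.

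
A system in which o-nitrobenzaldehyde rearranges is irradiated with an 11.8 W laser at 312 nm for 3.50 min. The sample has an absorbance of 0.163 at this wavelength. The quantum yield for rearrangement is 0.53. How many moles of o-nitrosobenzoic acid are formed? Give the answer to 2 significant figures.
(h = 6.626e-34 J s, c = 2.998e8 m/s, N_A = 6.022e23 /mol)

Photon energy at 312 nm: hc/λ = (6.626e-34)(2.998e8)/(312e-9) = 6.367e-19 J.
Energy delivered: (11.8 W)(210 s) = 2478 J.
Photons incident: 2478 / 6.367e-19 = 3.892e21, i.e. 3.892e21/6.022e23 = 0.006463 mol.
Fraction absorbed: 1 − 10^(−0.163) = 0.3129.
Photons absorbed: 0.3129 × 0.006463 = 0.002022 mol.
Product: Φ × n_abs = 0.53 × 0.002022 = 0.001072 mol.

0.0011 mol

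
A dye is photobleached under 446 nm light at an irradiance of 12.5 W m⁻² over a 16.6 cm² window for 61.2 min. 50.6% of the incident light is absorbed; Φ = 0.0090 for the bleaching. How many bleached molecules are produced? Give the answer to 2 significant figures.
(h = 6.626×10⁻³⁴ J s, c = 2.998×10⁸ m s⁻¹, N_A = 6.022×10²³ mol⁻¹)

7.8×10¹⁷ bleached molecules

Photon energy at 446 nm: hc/λ = (6.626×10⁻³⁴)(2.998×10⁸)/(446×10⁻⁹) = 4.454×10⁻¹⁹ J.
Energy delivered: (12.5 W m⁻²)(16.6×10⁻⁴ m²)(3672 s) = 76.19 J.
Photons incident: 76.19 / 4.454×10⁻¹⁹ = 1.711×10²⁰, i.e. 1.711×10²⁰/6.022×10²³ = 2.841×10⁻⁴ mol.
Photons absorbed: 0.506 × 2.841×10⁻⁴ = 1.438×10⁻⁴ mol.
Product: Φ × n_abs = 0.0090 × 1.438×10⁻⁴ = 1.294×10⁻⁶ mol.
As a count: 1.294×10⁻⁶ × 6.022×10²³ = 7.8×10¹⁷.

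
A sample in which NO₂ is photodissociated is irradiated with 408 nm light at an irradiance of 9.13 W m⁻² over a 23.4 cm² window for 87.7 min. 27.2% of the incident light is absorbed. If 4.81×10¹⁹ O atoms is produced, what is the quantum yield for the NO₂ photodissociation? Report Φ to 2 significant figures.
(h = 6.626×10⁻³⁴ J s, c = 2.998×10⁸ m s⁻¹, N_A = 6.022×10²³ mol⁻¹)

Product: 4.81×10¹⁹ / 6.022×10²³ = 7.987×10⁻⁵ mol.
Photon energy at 408 nm: hc/λ = (6.626×10⁻³⁴)(2.998×10⁸)/(408×10⁻⁹) = 4.869×10⁻¹⁹ J.
Energy delivered: (9.13 W m⁻²)(23.4×10⁻⁴ m²)(5262 s) = 112.4 J.
Photons incident: 112.4 / 4.869×10⁻¹⁹ = 2.308×10²⁰, i.e. 2.308×10²⁰/6.022×10²³ = 3.833×10⁻⁴ mol.
Photons absorbed: 0.272 × 3.833×10⁻⁴ = 1.043×10⁻⁴ mol.
Φ = 7.987×10⁻⁵ mol / 1.043×10⁻⁴ mol photons = 0.77.

Φ = 0.77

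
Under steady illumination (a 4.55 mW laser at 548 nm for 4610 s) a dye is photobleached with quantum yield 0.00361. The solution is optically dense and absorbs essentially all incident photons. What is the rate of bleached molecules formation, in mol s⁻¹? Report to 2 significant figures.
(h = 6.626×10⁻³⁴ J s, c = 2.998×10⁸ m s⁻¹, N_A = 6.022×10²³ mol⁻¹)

7.5×10⁻¹¹ mol s⁻¹

Photon energy at 548 nm: hc/λ = (6.626×10⁻³⁴)(2.998×10⁸)/(548×10⁻⁹) = 3.625×10⁻¹⁹ J.
Energy delivered: (4.55 mW)(4610 s) = 20.98 J.
Photons incident: 20.98 / 3.625×10⁻¹⁹ = 5.788×10¹⁹, i.e. 5.788×10¹⁹/6.022×10²³ = 9.611×10⁻⁵ mol.
Product formed: 0.00361 × 9.611×10⁻⁵ = 3.470×10⁻⁷ mol.
Rate: 3.470×10⁻⁷ / 4610 s = 7.5×10⁻¹¹ mol s⁻¹.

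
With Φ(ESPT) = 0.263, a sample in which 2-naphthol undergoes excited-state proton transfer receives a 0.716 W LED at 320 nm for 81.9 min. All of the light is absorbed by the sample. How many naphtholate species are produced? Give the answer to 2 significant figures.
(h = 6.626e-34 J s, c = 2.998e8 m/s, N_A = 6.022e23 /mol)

1.5e21 species

Photon energy at 320 nm: hc/λ = (6.626e-34)(2.998e8)/(320e-9) = 6.208e-19 J.
Energy delivered: (0.716 W)(4914 s) = 3518 J.
Photons incident: 3518 / 6.208e-19 = 5.667e21, i.e. 5.667e21/6.022e23 = 0.009410 mol.
Product: Φ × n_abs = 0.263 × 0.009410 = 0.002475 mol.
As a count: 0.002475 × 6.022e23 = 1.5e21.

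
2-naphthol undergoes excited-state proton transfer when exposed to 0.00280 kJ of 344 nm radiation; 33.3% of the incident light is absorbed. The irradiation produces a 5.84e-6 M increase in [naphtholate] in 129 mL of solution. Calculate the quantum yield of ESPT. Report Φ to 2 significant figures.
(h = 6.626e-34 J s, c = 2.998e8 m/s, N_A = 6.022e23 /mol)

Φ = 0.28

Product: (5.84e-6 M)(0.129 L) = 7.534e-7 mol.
Photon energy at 344 nm: hc/λ = (6.626e-34)(2.998e8)/(344e-9) = 5.775e-19 J.
Incident energy: 0.00280 kJ = 2.80 J.
Photons incident: 2.80 / 5.775e-19 = 4.848e18, i.e. 4.848e18/6.022e23 = 8.050e-6 mol.
Photons absorbed: 0.333 × 8.050e-6 = 2.681e-6 mol.
Φ = 7.534e-7 mol / 2.681e-6 mol photons = 0.28.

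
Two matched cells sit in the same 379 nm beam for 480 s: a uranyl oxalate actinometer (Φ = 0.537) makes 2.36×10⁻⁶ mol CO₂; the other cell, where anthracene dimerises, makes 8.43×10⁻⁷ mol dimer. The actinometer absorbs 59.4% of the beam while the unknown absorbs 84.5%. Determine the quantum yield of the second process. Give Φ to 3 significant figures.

Φ = 0.135

Photons absorbed by the actinometer: 2.36×10⁻⁶ / 0.537 = 4.395×10⁻⁶ mol.
Incident flux: 4.395×10⁻⁶ / 0.594 = 7.399×10⁻⁶ einstein.
Absorbed by unknown: 0.845 × 7.399×10⁻⁶ = 6.252×10⁻⁶ mol.
Φ(unknown) = 8.43×10⁻⁷ / 6.252×10⁻⁶ = 0.135.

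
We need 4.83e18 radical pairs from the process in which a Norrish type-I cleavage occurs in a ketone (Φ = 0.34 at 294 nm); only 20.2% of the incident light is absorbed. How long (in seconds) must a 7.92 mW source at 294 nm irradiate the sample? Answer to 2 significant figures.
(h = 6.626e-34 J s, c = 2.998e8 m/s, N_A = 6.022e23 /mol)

t ≈ 6000 s

Product: 4.83e18 / 6.022e23 = 8.021e-6 mol.
Photons that must be absorbed: 8.021e-6 / 0.34 = 2.359e-5 mol.
Incident photons needed: 2.359e-5 / 0.202 = 1.168e-4 mol.
Photon energy: hc/λ = 6.757e-19 J; per mole, 4.069e5 J mol⁻¹.
Energy required: 1.168e-4 × 4.069e5 = 47.53 J.
Time: 47.53 J / 0.00792 W = 6000 s.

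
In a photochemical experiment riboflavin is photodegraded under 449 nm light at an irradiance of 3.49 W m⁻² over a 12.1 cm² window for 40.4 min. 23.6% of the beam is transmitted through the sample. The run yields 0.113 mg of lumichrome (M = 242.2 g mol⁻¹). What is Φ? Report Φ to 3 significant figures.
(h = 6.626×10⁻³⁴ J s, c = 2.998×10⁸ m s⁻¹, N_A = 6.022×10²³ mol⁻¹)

Φ = 0.0159

Product: 0.113 mg / 242.2 g mol⁻¹ = 4.666×10⁻⁷ mol.
Photon energy at 449 nm: hc/λ = (6.626×10⁻³⁴)(2.998×10⁸)/(449×10⁻⁹) = 4.424×10⁻¹⁹ J.
Energy delivered: (3.49 W m⁻²)(12.1×10⁻⁴ m²)(2424 s) = 10.24 J.
Photons incident: 10.24 / 4.424×10⁻¹⁹ = 2.315×10¹⁹, i.e. 2.315×10¹⁹/6.022×10²³ = 3.844×10⁻⁵ mol.
Fraction absorbed: 1 − 23.6/100 = 0.7640.
Photons absorbed: 0.7640 × 3.844×10⁻⁵ = 2.937×10⁻⁵ mol.
Φ = 4.666×10⁻⁷ mol / 2.937×10⁻⁵ mol photons = 0.0159.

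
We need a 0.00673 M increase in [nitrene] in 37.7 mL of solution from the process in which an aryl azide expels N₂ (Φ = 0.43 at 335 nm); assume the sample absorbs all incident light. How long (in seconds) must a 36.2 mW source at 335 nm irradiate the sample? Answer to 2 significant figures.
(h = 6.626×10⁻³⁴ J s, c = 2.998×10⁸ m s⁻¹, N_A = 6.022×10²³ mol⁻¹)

Product: (0.00673 M)(0.0377 L) = 2.537×10⁻⁴ mol.
Photons that must be absorbed: 2.537×10⁻⁴ / 0.43 = 5.900×10⁻⁴ mol.
Photon energy: hc/λ = 5.930×10⁻¹⁹ J; per mole, 3.571×10⁵ J mol⁻¹.
Energy required: 5.900×10⁻⁴ × 3.571×10⁵ = 210.7 J.
Time: 210.7 J / 0.0362 W = 5800 s.

t ≈ 5800 s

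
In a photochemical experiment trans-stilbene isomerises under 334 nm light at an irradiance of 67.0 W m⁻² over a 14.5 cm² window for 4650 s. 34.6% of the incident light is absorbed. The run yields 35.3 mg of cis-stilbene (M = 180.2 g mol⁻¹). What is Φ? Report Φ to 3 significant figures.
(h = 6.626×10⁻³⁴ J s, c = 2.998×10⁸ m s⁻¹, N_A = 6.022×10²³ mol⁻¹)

Φ = 0.449

Product: 35.3 mg / 180.2 g mol⁻¹ = 1.959×10⁻⁴ mol.
Photon energy at 334 nm: hc/λ = (6.626×10⁻³⁴)(2.998×10⁸)/(334×10⁻⁹) = 5.948×10⁻¹⁹ J.
Energy delivered: (67.0 W m⁻²)(14.5×10⁻⁴ m²)(4650 s) = 451.7 J.
Photons incident: 451.7 / 5.948×10⁻¹⁹ = 7.594×10²⁰, i.e. 7.594×10²⁰/6.022×10²³ = 0.001261 mol.
Photons absorbed: 0.346 × 0.001261 = 4.363×10⁻⁴ mol.
Φ = 1.959×10⁻⁴ mol / 4.363×10⁻⁴ mol photons = 0.449.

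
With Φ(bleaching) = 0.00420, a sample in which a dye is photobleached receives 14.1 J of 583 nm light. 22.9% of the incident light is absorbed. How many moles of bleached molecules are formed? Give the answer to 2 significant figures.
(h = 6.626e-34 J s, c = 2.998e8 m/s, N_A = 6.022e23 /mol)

6.6e-8 mol

Photon energy at 583 nm: hc/λ = (6.626e-34)(2.998e8)/(583e-9) = 3.407e-19 J.
Photons incident: 14.1 / 3.407e-19 = 4.139e19, i.e. 4.139e19/6.022e23 = 6.873e-5 mol.
Photons absorbed: 0.229 × 6.873e-5 = 1.574e-5 mol.
Product: Φ × n_abs = 0.00420 × 1.574e-5 = 6.611e-8 mol.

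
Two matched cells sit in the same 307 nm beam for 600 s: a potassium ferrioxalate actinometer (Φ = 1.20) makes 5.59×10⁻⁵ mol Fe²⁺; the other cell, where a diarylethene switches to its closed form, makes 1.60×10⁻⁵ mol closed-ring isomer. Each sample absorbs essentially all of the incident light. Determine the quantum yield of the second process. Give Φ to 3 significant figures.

Φ = 0.343

Photons absorbed by the actinometer: 5.59×10⁻⁵ / 1.20 = 4.658×10⁻⁵ mol.
Φ(unknown) = 1.60×10⁻⁵ / 4.658×10⁻⁵ = 0.343.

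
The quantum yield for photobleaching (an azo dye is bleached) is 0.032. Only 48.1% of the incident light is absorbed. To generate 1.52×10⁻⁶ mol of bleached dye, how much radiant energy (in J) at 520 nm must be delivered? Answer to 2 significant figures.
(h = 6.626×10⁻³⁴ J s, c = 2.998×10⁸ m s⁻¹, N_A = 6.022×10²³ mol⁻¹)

23 J

Photons that must be absorbed: 1.52×10⁻⁶ / 0.032 = 4.750×10⁻⁵ mol.
Incident photons needed: 4.750×10⁻⁵ / 0.481 = 9.875×10⁻⁵ mol.
Photon energy: hc/λ = 3.820×10⁻¹⁹ J; per mole, 2.300×10⁵ J mol⁻¹.
Energy required: 9.875×10⁻⁵ × 2.300×10⁵ = 23 J.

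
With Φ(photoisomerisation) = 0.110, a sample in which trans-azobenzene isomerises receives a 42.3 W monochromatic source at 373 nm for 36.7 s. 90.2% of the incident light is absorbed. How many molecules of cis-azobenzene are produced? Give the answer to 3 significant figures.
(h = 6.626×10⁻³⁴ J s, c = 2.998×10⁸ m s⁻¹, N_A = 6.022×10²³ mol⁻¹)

2.89×10²⁰ molecules

Photon energy at 373 nm: hc/λ = (6.626×10⁻³⁴)(2.998×10⁸)/(373×10⁻⁹) = 5.326×10⁻¹⁹ J.
Energy delivered: (42.3 W)(36.7 s) = 1552 J.
Photons incident: 1552 / 5.326×10⁻¹⁹ = 2.914×10²¹, i.e. 2.914×10²¹/6.022×10²³ = 0.004839 mol.
Photons absorbed: 0.902 × 0.004839 = 0.004365 mol.
Product: Φ × n_abs = 0.110 × 0.004365 = 4.802×10⁻⁴ mol.
As a count: 4.802×10⁻⁴ × 6.022×10²³ = 2.89×10²⁰.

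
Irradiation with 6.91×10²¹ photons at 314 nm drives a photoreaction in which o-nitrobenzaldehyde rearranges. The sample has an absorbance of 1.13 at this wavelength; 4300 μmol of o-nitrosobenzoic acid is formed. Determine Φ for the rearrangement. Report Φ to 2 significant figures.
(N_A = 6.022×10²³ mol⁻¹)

Product: 4300 μmol = 0.00430 mol.
Moles of photons: 6.91×10²¹ / 6.022×10²³ = 0.01147 mol.
Fraction absorbed: 1 − 10^(−1.13) = 0.9259.
Photons absorbed: 0.9259 × 0.01147 = 0.01062 mol.
Φ = 0.00430 mol / 0.01062 mol photons = 0.40.

Φ = 0.40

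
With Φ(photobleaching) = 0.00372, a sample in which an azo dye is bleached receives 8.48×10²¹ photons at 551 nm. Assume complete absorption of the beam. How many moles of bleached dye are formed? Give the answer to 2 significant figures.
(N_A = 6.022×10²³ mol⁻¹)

5.2×10⁻⁵ mol

Moles of photons: 8.48×10²¹ / 6.022×10²³ = 0.01408 mol.
Product: Φ × n_abs = 0.00372 × 0.01408 = 5.238×10⁻⁵ mol.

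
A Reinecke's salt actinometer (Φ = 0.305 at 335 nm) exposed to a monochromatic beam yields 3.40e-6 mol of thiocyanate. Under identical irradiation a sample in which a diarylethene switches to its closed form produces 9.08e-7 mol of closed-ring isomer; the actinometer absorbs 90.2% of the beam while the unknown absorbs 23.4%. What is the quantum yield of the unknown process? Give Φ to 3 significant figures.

Φ = 0.314

Photons absorbed by the actinometer: 3.40e-6 / 0.305 = 1.115e-5 mol.
Incident flux: 1.115e-5 / 0.902 = 1.236e-5 einstein.
Absorbed by unknown: 0.234 × 1.236e-5 = 2.892e-6 mol.
Φ(unknown) = 9.08e-7 / 2.892e-6 = 0.314.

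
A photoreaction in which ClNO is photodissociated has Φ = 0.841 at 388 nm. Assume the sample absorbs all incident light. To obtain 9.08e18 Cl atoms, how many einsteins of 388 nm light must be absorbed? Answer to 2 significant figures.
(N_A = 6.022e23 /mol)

1.8e-5 einstein

Product: 9.08e18 / 6.022e23 = 1.508e-5 mol.
Photons that must be absorbed: 1.508e-5 / 0.841 = 1.793e-5 mol.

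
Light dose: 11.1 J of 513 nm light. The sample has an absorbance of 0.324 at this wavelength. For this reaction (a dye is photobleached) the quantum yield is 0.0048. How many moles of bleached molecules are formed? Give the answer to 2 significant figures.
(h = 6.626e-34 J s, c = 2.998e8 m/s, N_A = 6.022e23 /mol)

1.2e-7 mol

Photon energy at 513 nm: hc/λ = (6.626e-34)(2.998e8)/(513e-9) = 3.872e-19 J.
Photons incident: 11.1 / 3.872e-19 = 2.867e19, i.e. 2.867e19/6.022e23 = 4.761e-5 mol.
Fraction absorbed: 1 − 10^(−0.324) = 0.5258.
Photons absorbed: 0.5258 × 4.761e-5 = 2.503e-5 mol.
Product: Φ × n_abs = 0.0048 × 2.503e-5 = 1.201e-7 mol.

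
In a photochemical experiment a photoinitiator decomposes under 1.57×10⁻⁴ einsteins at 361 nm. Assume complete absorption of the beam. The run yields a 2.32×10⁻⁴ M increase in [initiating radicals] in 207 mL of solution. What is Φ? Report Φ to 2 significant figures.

Product: (2.32×10⁻⁴ M)(0.207 L) = 4.802×10⁻⁵ mol.
Φ = 4.802×10⁻⁵ mol / 1.57×10⁻⁴ mol photons = 0.31.

Φ = 0.31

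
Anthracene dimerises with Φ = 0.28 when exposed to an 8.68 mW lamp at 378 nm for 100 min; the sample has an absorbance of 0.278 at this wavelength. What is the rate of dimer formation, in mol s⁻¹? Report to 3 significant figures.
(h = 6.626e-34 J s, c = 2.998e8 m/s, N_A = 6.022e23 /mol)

Photon energy at 378 nm: hc/λ = (6.626e-34)(2.998e8)/(378e-9) = 5.255e-19 J.
Energy delivered: (8.68 mW)(6000 s) = 52.08 J.
Photons incident: 52.08 / 5.255e-19 = 9.911e19, i.e. 9.911e19/6.022e23 = 1.646e-4 mol.
Fraction absorbed: 1 − 10^(−0.278) = 0.4728.
Photons absorbed: 0.4728 × 1.646e-4 = 7.782e-5 mol.
Product formed: 0.28 × 7.782e-5 = 2.179e-5 mol.
Rate: 2.179e-5 / 6000 s = 3.63e-9 mol s⁻¹.

3.63e-9 mol s⁻¹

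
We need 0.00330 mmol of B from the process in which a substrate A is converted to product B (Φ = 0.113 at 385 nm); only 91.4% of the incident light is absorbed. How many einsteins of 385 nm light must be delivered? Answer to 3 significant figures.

3.20e-5 einstein

Product: 0.00330 mmol = 3.30e-6 mol.
Photons that must be absorbed: 3.30e-6 / 0.113 = 2.920e-5 mol.
Incident photons needed: 2.920e-5 / 0.914 = 3.195e-5 mol.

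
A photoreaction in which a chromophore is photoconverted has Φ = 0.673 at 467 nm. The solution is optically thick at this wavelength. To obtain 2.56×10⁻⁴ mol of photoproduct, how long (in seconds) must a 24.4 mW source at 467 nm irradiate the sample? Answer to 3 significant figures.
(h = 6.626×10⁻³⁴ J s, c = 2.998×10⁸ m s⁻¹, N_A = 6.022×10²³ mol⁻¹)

Photons that must be absorbed: 2.56×10⁻⁴ / 0.673 = 3.804×10⁻⁴ mol.
Photon energy: hc/λ = 4.254×10⁻¹⁹ J; per mole, 2.562×10⁵ J mol⁻¹.
Energy required: 3.804×10⁻⁴ × 2.562×10⁵ = 97.46 J.
Time: 97.46 J / 0.0244 W = 3990 s.

t ≈ 3990 s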